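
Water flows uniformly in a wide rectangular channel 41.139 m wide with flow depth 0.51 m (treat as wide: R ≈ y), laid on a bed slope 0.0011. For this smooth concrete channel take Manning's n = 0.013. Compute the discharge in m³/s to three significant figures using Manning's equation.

A = b·y = 41.139 × 0.51 = 20.98 m²
Wide channel: R ≈ y = 0.51 m
Q = (1/n)·A·R^(2/3)·S^(1/2) = (1/0.013) × 20.98 × 0.5100^(2/3) × 0.0011^(1/2) = 34.17 m³/s

34.2 m³/s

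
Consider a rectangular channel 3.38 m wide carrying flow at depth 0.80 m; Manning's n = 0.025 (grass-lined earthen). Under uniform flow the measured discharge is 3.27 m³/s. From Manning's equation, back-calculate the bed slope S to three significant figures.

0.00206

A = b·y = 3.38 × 0.80 = 2.704 m²
P = b + 2y = 3.38 + 2×0.80 = 4.980 m
R = A/P = 2.704/4.980 = 0.5430 m
S = (Q·n / (1·A·R^(2/3)))² = (3.27×0.025 / (1×2.704×0.6656))² = 0.002063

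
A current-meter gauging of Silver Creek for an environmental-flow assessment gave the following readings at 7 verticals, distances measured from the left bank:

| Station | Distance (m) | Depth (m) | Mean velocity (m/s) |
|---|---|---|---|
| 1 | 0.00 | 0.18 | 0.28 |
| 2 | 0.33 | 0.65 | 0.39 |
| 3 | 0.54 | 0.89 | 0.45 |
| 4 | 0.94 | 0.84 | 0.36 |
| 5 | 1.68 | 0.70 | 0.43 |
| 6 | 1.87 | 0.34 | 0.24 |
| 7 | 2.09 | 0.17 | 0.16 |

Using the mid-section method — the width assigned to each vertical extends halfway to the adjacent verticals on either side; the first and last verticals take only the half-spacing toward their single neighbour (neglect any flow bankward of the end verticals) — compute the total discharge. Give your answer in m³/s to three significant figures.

w_1 = (0.33 − 0.00)/2 = 0.165 m; q_1 = 0.28 × 0.18 × 0.165 = 0.008316 m³/s
w_2 = (0.54 − 0.00)/2 = 0.27 m; q_2 = 0.39 × 0.65 × 0.27 = 0.06845 m³/s
w_3 = (0.94 − 0.33)/2 = 0.305 m; q_3 = 0.45 × 0.89 × 0.305 = 0.1222 m³/s
w_4 = (1.68 − 0.54)/2 = 0.57 m; q_4 = 0.36 × 0.84 × 0.57 = 0.1724 m³/s
w_5 = (1.87 − 0.94)/2 = 0.465 m; q_5 = 0.43 × 0.70 × 0.465 = 0.1400 m³/s
w_6 = (2.09 − 1.68)/2 = 0.205 m; q_6 = 0.24 × 0.34 × 0.205 = 0.01673 m³/s
w_7 = (2.09 − 1.87)/2 = 0.11 m; q_7 = 0.16 × 0.17 × 0.11 = 0.002992 m³/s
Q = Σ qᵢ = 0.5310 m³/s

0.531 m³/s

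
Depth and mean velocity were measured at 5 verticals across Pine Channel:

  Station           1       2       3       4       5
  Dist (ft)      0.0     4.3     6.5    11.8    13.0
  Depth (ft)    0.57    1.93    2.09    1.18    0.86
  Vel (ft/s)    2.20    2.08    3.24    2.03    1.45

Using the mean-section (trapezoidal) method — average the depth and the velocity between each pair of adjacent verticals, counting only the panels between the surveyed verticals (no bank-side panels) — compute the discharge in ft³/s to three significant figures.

48.2 ft³/s

Panel 1-2: Δb = 4.3 ft, d̄ = (0.57+1.93)/2 = 1.25, v̄ = (2.20+2.08)/2 = 2.14 → q = 4.3×1.25×2.14 = 11.50 ft³/s
Panel 2-3: Δb = 2.2 ft, d̄ = (1.93+2.09)/2 = 2.01, v̄ = (2.08+3.24)/2 = 2.66 → q = 2.2×2.01×2.66 = 11.76 ft³/s
Panel 3-4: Δb = 5.3 ft, d̄ = (2.09+1.18)/2 = 1.635, v̄ = (3.24+2.03)/2 = 2.635 → q = 5.3×1.635×2.635 = 22.83 ft³/s
Panel 4-5: Δb = 1.2 ft, d̄ = (1.18+0.86)/2 = 1.02, v̄ = (2.03+1.45)/2 = 1.74 → q = 1.2×1.02×1.74 = 2.130 ft³/s
Q = Σ q = 48.23 ft³/s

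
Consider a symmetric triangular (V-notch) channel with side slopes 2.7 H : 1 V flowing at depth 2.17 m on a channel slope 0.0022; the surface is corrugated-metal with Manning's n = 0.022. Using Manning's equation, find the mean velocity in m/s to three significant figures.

2.16 m/s

A = z·y² = 2.7×2.17² = 12.71 m²
P = 2y√(1+z²) = 2×2.17×√(1+2.7²) = 12.50 m
R = A/P = 12.71/12.50 = 1.017 m
Q = (1/n)·A·R^(2/3)·S^(1/2) = (1/0.022) × 12.71 × 1.017^(2/3) × 0.0022^(1/2) = 27.42 m³/s
V = Q/A = 27.42/12.71 = 2.157 m/s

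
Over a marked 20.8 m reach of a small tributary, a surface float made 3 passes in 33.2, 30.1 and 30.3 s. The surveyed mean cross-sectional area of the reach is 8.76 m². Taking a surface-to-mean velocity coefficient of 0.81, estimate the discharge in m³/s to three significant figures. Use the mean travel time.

4.73 m³/s

t̄ = (33.2 + 30.1 + 30.3) / 3 = 31.2 s
v_surface = L / t̄ = 20.8 / 31.2 = 0.6667 m/s
v_mean = 0.81 × 0.6667 = 0.5400 m/s
Q = A × v_mean = 8.76 × 0.5400 = 4.730 m³/s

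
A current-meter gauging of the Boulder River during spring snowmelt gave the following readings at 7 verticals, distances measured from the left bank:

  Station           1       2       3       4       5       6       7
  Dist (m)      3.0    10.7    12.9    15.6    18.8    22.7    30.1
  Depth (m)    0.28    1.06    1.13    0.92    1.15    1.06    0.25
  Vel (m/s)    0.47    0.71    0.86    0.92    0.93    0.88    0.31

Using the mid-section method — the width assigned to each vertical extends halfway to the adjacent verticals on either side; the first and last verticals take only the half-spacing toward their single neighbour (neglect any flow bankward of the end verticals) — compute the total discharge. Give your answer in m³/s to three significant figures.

18.5 m³/s

w_1 = (10.7 − 3.0)/2 = 3.85 m; q_1 = 0.47 × 0.28 × 3.85 = 0.5067 m³/s
w_2 = (12.9 − 3.0)/2 = 4.95 m; q_2 = 0.71 × 1.06 × 4.95 = 3.725 m³/s
w_3 = (15.6 − 10.7)/2 = 2.45 m; q_3 = 0.86 × 1.13 × 2.45 = 2.381 m³/s
w_4 = (18.8 − 12.9)/2 = 2.95 m; q_4 = 0.92 × 0.92 × 2.95 = 2.497 m³/s
w_5 = (22.7 − 15.6)/2 = 3.55 m; q_5 = 0.93 × 1.15 × 3.55 = 3.797 m³/s
w_6 = (30.1 − 18.8)/2 = 5.65 m; q_6 = 0.88 × 1.06 × 5.65 = 5.270 m³/s
w_7 = (30.1 − 22.7)/2 = 3.7 m; q_7 = 0.31 × 0.25 × 3.7 = 0.2868 m³/s
Q = Σ qᵢ = 18.46 m³/s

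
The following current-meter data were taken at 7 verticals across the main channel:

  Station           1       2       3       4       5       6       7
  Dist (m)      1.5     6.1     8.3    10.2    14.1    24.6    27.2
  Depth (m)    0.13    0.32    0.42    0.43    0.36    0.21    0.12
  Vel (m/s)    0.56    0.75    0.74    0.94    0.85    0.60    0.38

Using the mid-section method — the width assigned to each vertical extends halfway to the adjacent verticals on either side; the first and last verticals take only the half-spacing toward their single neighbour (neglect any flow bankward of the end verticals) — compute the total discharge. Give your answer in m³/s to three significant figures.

w_1 = (6.1 − 1.5)/2 = 2.3 m; q_1 = 0.56 × 0.13 × 2.3 = 0.1674 m³/s
w_2 = (8.3 − 1.5)/2 = 3.4 m; q_2 = 0.75 × 0.32 × 3.4 = 0.8160 m³/s
w_3 = (10.2 − 6.1)/2 = 2.05 m; q_3 = 0.74 × 0.42 × 2.05 = 0.6371 m³/s
w_4 = (14.1 − 8.3)/2 = 2.9 m; q_4 = 0.94 × 0.43 × 2.9 = 1.172 m³/s
w_5 = (24.6 − 10.2)/2 = 7.2 m; q_5 = 0.85 × 0.36 × 7.2 = 2.203 m³/s
w_6 = (27.2 − 14.1)/2 = 6.55 m; q_6 = 0.60 × 0.21 × 6.55 = 0.8253 m³/s
w_7 = (27.2 − 24.6)/2 = 1.3 m; q_7 = 0.38 × 0.12 × 1.3 = 0.05928 m³/s
Q = Σ qᵢ = 5.881 m³/s

5.88 m³/s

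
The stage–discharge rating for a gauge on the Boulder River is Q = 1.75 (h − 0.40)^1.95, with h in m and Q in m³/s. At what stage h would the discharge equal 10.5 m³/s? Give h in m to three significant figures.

h − h₀ = (Q/C)^(1/b) = (10.5/1.75)^(1/1.95) = 2.506 m
h = 0.40 + 2.506 = 2.906 m

2.91 m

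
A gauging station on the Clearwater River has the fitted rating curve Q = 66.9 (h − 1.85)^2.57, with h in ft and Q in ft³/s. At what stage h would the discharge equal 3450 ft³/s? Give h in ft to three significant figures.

6.49 ft

h − h₀ = (Q/C)^(1/b) = (3450/66.9)^(1/2.57) = 4.638 ft
h = 1.85 + 4.638 = 6.488 ft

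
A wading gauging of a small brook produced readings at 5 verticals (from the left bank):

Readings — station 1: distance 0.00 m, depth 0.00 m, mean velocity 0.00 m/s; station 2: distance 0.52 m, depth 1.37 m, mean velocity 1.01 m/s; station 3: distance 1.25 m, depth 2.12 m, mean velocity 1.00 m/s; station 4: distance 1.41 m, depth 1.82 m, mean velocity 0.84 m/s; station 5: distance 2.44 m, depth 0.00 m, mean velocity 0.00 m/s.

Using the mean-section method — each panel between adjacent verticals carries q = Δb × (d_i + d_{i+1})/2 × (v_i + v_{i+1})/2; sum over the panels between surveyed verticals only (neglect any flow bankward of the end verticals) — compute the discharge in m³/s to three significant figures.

2.14 m³/s

Panel 1-2: Δb = 0.52 m, d̄ = (0.00+1.37)/2 = 0.685, v̄ = (0.00+1.01)/2 = 0.505 → q = 0.52×0.685×0.505 = 0.1799 m³/s
Panel 2-3: Δb = 0.73 m, d̄ = (1.37+2.12)/2 = 1.745, v̄ = (1.01+1.00)/2 = 1.005 → q = 0.73×1.745×1.005 = 1.280 m³/s
Panel 3-4: Δb = 0.16 m, d̄ = (2.12+1.82)/2 = 1.97, v̄ = (1.00+0.84)/2 = 0.92 → q = 0.16×1.97×0.92 = 0.2900 m³/s
Panel 4-5: Δb = 1.03 m, d̄ = (1.82+0.00)/2 = 0.91, v̄ = (0.84+0.00)/2 = 0.42 → q = 1.03×0.91×0.42 = 0.3937 m³/s
Q = Σ q = 2.144 m³/s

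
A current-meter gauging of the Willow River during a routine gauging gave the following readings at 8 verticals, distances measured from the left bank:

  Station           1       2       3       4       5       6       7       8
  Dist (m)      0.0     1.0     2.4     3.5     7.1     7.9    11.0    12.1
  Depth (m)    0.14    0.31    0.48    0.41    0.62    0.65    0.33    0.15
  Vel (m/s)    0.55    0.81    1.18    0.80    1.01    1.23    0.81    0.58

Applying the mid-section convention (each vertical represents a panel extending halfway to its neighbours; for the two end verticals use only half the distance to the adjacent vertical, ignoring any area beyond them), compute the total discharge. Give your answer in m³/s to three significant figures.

w_1 = (1.0 − 0.0)/2 = 0.5 m; q_1 = 0.55 × 0.14 × 0.5 = 0.03850 m³/s
w_2 = (2.4 − 0.0)/2 = 1.2 m; q_2 = 0.81 × 0.31 × 1.2 = 0.3013 m³/s
w_3 = (3.5 − 1.0)/2 = 1.25 m; q_3 = 1.18 × 0.48 × 1.25 = 0.7080 m³/s
w_4 = (7.1 − 2.4)/2 = 2.35 m; q_4 = 0.80 × 0.41 × 2.35 = 0.7708 m³/s
w_5 = (7.9 − 3.5)/2 = 2.2 m; q_5 = 1.01 × 0.62 × 2.2 = 1.378 m³/s
w_6 = (11.0 − 7.1)/2 = 1.95 m; q_6 = 1.23 × 0.65 × 1.95 = 1.559 m³/s
w_7 = (12.1 − 7.9)/2 = 2.1 m; q_7 = 0.81 × 0.33 × 2.1 = 0.5613 m³/s
w_8 = (12.1 − 11.0)/2 = 0.55 m; q_8 = 0.58 × 0.15 × 0.55 = 0.04785 m³/s
Q = Σ qᵢ = 5.364 m³/s

5.36 m³/s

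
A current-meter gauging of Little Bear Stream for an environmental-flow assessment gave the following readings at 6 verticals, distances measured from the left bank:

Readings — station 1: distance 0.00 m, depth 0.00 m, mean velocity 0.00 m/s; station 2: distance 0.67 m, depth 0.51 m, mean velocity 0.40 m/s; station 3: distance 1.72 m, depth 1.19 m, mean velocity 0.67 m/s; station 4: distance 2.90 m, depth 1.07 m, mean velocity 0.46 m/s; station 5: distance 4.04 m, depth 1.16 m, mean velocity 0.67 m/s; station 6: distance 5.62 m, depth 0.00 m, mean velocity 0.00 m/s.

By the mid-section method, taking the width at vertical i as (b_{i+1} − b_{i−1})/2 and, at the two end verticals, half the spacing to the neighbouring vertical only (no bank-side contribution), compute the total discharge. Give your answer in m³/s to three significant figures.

w_2 = (1.72 − 0.00)/2 = 0.86 m; q_2 = 0.40 × 0.51 × 0.86 = 0.1754 m³/s
w_3 = (2.90 − 0.67)/2 = 1.115 m; q_3 = 0.67 × 1.19 × 1.115 = 0.8890 m³/s
w_4 = (4.04 − 1.72)/2 = 1.16 m; q_4 = 0.46 × 1.07 × 1.16 = 0.5710 m³/s
w_5 = (5.62 − 2.90)/2 = 1.36 m; q_5 = 0.67 × 1.16 × 1.36 = 1.057 m³/s
Stations 1, 6 contribute zero (depth or velocity is 0).
Q = Σ qᵢ = 2.692 m³/s

2.69 m³/s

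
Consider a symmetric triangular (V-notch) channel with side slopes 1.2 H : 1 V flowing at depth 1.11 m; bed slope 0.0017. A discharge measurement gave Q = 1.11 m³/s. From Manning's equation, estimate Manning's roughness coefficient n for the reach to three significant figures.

0.0311

A = z·y² = 1.2×1.11² = 1.479 m²
P = 2y√(1+z²) = 2×1.11×√(1+1.2²) = 3.468 m
R = A/P = 1.479/3.468 = 0.4264 m
n = (1/Q)·A·R^(2/3)·S^(1/2) = (1/1.11) × 1.479 × 0.5665 × 0.04123 = 0.03111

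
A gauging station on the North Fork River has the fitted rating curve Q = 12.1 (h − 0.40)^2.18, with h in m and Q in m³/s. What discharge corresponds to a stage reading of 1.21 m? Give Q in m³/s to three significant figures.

Q = 12.1 × (1.21 − 0.40)^2.18 = 12.1 × 0.81^2.18 = 7.643 m³/s

7.64 m³/s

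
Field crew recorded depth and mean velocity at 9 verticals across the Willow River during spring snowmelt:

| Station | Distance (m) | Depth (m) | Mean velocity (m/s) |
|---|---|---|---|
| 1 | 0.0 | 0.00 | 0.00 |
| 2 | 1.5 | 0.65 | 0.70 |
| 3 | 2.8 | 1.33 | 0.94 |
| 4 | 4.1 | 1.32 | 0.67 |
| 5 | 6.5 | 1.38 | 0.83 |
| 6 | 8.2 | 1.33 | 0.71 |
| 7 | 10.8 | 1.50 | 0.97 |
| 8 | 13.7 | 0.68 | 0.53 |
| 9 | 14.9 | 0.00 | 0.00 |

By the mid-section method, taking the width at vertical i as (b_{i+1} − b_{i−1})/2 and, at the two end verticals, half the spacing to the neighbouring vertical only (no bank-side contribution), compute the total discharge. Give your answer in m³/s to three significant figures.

w_2 = (2.8 − 0.0)/2 = 1.4 m; q_2 = 0.70 × 0.65 × 1.4 = 0.6370 m³/s
w_3 = (4.1 − 1.5)/2 = 1.3 m; q_3 = 0.94 × 1.33 × 1.3 = 1.625 m³/s
w_4 = (6.5 − 2.8)/2 = 1.85 m; q_4 = 0.67 × 1.32 × 1.85 = 1.636 m³/s
w_5 = (8.2 − 4.1)/2 = 2.05 m; q_5 = 0.83 × 1.38 × 2.05 = 2.348 m³/s
w_6 = (10.8 − 6.5)/2 = 2.15 m; q_6 = 0.71 × 1.33 × 2.15 = 2.030 m³/s
w_7 = (13.7 − 8.2)/2 = 2.75 m; q_7 = 0.97 × 1.50 × 2.75 = 4.001 m³/s
w_8 = (14.9 − 10.8)/2 = 2.05 m; q_8 = 0.53 × 0.68 × 2.05 = 0.7388 m³/s
Stations 1, 9 contribute zero (depth or velocity is 0).
Q = Σ qᵢ = 13.02 m³/s

13.0 m³/s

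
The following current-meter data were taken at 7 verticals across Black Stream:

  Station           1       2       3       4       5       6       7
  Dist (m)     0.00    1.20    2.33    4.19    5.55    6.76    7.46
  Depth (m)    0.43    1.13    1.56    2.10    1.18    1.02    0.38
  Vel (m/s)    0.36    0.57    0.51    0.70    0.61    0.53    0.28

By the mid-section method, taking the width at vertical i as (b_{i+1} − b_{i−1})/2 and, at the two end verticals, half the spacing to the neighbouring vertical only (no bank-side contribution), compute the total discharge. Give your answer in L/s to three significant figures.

w_1 = (1.20 − 0.00)/2 = 0.6 m; q_1 = 0.36 × 0.43 × 0.6 = 0.09288 m³/s
w_2 = (2.33 − 0.00)/2 = 1.165 m; q_2 = 0.57 × 1.13 × 1.165 = 0.7504 m³/s
w_3 = (4.19 − 1.20)/2 = 1.495 m; q_3 = 0.51 × 1.56 × 1.495 = 1.189 m³/s
w_4 = (5.55 − 2.33)/2 = 1.61 m; q_4 = 0.70 × 2.10 × 1.61 = 2.367 m³/s
w_5 = (6.76 − 4.19)/2 = 1.285 m; q_5 = 0.61 × 1.18 × 1.285 = 0.9249 m³/s
w_6 = (7.46 − 5.55)/2 = 0.955 m; q_6 = 0.53 × 1.02 × 0.955 = 0.5163 m³/s
w_7 = (7.46 − 6.76)/2 = 0.35 m; q_7 = 0.28 × 0.38 × 0.35 = 0.03724 m³/s
Q = Σ qᵢ = 5.878 m³/s
= 5.878 × 1000 = 5878 L/s

5880 L/s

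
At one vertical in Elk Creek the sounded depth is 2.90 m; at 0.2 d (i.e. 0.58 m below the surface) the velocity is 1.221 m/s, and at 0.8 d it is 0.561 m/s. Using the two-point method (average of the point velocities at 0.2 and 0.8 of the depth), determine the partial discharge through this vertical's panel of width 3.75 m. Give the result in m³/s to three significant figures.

v̄ = (1.221 + 0.561) / 2 = 0.8910 m/s
q = v̄ × d × w = 0.8910 × 2.90 × 3.75 = 9.690 m³/s

9.69 m³/s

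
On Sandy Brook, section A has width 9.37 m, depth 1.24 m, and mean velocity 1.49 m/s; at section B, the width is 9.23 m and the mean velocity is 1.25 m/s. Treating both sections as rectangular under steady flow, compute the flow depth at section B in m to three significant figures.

1.50 m

Q = A₁V₁ = (9.37×1.24) × 1.49 = 17.31 m³/s
d₂ = Q/(b₂ V₂) = 17.31/(9.23×1.25) = 1.500 m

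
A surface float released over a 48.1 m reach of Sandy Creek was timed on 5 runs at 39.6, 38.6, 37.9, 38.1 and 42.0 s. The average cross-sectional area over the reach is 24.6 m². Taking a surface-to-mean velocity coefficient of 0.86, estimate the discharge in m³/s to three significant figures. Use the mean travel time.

t̄ = (39.6 + 38.6 + 37.9 + 38.1 + 42.0) / 5 = 39.24 s
v_surface = L / t̄ = 48.1 / 39.24 = 1.226 m/s
v_mean = 0.86 × 1.226 = 1.054 m/s
Q = A × v_mean = 24.6 × 1.054 = 25.93 m³/s

25.9 m³/s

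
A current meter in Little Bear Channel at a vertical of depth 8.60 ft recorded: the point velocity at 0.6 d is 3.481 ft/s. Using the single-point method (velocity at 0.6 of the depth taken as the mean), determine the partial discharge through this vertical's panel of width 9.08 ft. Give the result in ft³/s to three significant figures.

v̄ = v₀.₆ = 3.481 ft/s
q = v̄ × d × w = 3.481 × 8.60 × 9.08 = 271.8 ft³/s

272 ft³/s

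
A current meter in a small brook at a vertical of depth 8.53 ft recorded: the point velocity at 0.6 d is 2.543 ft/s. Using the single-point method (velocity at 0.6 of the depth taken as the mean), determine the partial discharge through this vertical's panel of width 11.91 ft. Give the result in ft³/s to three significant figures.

v̄ = v₀.₆ = 2.543 ft/s
q = v̄ × d × w = 2.543 × 8.53 × 11.91 = 258.3 ft³/s

258 ft³/s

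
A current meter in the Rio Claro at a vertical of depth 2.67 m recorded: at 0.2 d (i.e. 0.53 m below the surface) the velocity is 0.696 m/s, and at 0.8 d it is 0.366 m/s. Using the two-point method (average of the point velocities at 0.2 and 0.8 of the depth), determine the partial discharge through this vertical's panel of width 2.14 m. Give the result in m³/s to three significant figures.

3.03 m³/s

v̄ = (0.696 + 0.366) / 2 = 0.5310 m/s
q = v̄ × d × w = 0.5310 × 2.67 × 2.14 = 3.034 m³/s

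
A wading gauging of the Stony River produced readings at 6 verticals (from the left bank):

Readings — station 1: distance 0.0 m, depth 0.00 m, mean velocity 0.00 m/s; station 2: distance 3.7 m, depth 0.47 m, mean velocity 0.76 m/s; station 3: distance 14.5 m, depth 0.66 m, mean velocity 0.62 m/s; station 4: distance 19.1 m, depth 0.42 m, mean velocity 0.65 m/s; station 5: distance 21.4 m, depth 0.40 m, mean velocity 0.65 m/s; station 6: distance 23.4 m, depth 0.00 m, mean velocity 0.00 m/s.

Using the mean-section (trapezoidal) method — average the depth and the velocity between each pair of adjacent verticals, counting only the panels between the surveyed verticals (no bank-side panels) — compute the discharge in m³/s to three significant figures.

6.86 m³/s

Panel 1-2: Δb = 3.7 m, d̄ = (0.00+0.47)/2 = 0.235, v̄ = (0.00+0.76)/2 = 0.38 → q = 3.7×0.235×0.38 = 0.3304 m³/s
Panel 2-3: Δb = 10.8 m, d̄ = (0.47+0.66)/2 = 0.565, v̄ = (0.76+0.62)/2 = 0.69 → q = 10.8×0.565×0.69 = 4.210 m³/s
Panel 3-4: Δb = 4.6 m, d̄ = (0.66+0.42)/2 = 0.54, v̄ = (0.62+0.65)/2 = 0.635 → q = 4.6×0.54×0.635 = 1.577 m³/s
Panel 4-5: Δb = 2.3 m, d̄ = (0.42+0.40)/2 = 0.41, v̄ = (0.65+0.65)/2 = 0.65 → q = 2.3×0.41×0.65 = 0.6130 m³/s
Panel 5-6: Δb = 2 m, d̄ = (0.40+0.00)/2 = 0.2, v̄ = (0.65+0.00)/2 = 0.325 → q = 2×0.2×0.325 = 0.1300 m³/s
Q = Σ q = 6.861 m³/s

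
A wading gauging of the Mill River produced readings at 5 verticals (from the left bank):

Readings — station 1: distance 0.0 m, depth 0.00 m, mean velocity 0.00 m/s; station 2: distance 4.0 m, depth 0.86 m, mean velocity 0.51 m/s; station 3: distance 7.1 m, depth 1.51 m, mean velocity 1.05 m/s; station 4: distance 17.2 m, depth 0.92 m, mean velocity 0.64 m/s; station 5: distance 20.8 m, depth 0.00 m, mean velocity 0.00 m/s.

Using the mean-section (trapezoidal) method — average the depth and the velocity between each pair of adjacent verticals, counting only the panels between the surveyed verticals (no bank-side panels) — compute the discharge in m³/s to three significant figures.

Panel 1-2: Δb = 4 m, d̄ = (0.00+0.86)/2 = 0.43, v̄ = (0.00+0.51)/2 = 0.255 → q = 4×0.43×0.255 = 0.4386 m³/s
Panel 2-3: Δb = 3.1 m, d̄ = (0.86+1.51)/2 = 1.185, v̄ = (0.51+1.05)/2 = 0.78 → q = 3.1×1.185×0.78 = 2.865 m³/s
Panel 3-4: Δb = 10.1 m, d̄ = (1.51+0.92)/2 = 1.215, v̄ = (1.05+0.64)/2 = 0.845 → q = 10.1×1.215×0.845 = 10.37 m³/s
Panel 4-5: Δb = 3.6 m, d̄ = (0.92+0.00)/2 = 0.46, v̄ = (0.64+0.00)/2 = 0.32 → q = 3.6×0.46×0.32 = 0.5299 m³/s
Q = Σ q = 14.20 m³/s

14.2 m³/s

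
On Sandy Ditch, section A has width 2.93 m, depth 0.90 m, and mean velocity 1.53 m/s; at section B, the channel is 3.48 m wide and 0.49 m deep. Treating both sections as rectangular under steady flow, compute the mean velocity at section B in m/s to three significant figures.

Q = A₁V₁ = (2.93×0.90) × 1.53 = 4.035 m³/s
A₂ = 3.48 × 0.49 = 1.705 m²
V₂ = Q/A₂ = 4.035/1.705 = 2.366 m/s

2.37 m/s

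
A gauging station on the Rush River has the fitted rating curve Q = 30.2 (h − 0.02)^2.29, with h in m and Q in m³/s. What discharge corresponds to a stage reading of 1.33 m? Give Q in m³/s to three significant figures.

Q = 30.2 × (1.33 − 0.02)^2.29 = 30.2 × 1.31^2.29 = 56.05 m³/s

56.0 m³/s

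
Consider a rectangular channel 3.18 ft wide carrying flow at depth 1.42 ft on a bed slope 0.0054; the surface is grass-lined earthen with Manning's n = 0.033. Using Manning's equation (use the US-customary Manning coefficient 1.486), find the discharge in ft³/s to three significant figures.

12.3 ft³/s

A = b·y = 3.18 × 1.42 = 4.516 ft²
P = b + 2y = 3.18 + 2×1.42 = 6.020 ft
R = A/P = 4.516/6.020 = 0.7501 ft
Q = (1.486/n)·A·R^(2/3)·S^(1/2) = (1.486/0.033) × 4.516 × 0.7501^(2/3) × 0.0054^(1/2) = 12.34 ft³/s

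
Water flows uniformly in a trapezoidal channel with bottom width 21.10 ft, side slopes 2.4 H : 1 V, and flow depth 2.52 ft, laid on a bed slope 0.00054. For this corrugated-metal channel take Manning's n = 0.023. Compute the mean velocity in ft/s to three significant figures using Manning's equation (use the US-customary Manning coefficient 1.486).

2.38 ft/s

A = (b + z·y)·y = (21.10 + 2.4×2.52)×2.52 = 68.41 ft²
P = b + 2y√(1+z²) = 21.10 + 2×2.52×√(1+2.4²) = 34.20 ft
R = A/P = 68.41/34.20 = 2.000 ft
Q = (1.486/n)·A·R^(2/3)·S^(1/2) = (1.486/0.023) × 68.41 × 2.000^(2/3) × 0.00054^(1/2) = 163.1 ft³/s
V = Q/A = 163.1/68.41 = 2.383 ft/s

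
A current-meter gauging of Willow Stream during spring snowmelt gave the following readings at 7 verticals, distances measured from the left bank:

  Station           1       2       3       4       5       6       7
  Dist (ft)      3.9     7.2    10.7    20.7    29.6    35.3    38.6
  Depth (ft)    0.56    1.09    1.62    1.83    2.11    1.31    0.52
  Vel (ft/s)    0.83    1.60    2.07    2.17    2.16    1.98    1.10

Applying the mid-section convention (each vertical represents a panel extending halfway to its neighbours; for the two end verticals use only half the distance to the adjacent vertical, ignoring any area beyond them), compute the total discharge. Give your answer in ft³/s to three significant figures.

113 ft³/s

w_1 = (7.2 − 3.9)/2 = 1.65 ft; q_1 = 0.83 × 0.56 × 1.65 = 0.7669 ft³/s
w_2 = (10.7 − 3.9)/2 = 3.4 ft; q_2 = 1.60 × 1.09 × 3.4 = 5.930 ft³/s
w_3 = (20.7 − 7.2)/2 = 6.75 ft; q_3 = 2.07 × 1.62 × 6.75 = 22.64 ft³/s
w_4 = (29.6 − 10.7)/2 = 9.45 ft; q_4 = 2.17 × 1.83 × 9.45 = 37.53 ft³/s
w_5 = (35.3 − 20.7)/2 = 7.3 ft; q_5 = 2.16 × 2.11 × 7.3 = 33.27 ft³/s
w_6 = (38.6 − 29.6)/2 = 4.5 ft; q_6 = 1.98 × 1.31 × 4.5 = 11.67 ft³/s
w_7 = (38.6 − 35.3)/2 = 1.65 ft; q_7 = 1.10 × 0.52 × 1.65 = 0.9438 ft³/s
Q = Σ qᵢ = 112.7 ft³/s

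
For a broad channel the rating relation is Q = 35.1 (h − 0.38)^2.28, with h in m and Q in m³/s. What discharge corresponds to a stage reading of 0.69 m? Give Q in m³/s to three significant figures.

2.43 m³/s

Q = 35.1 × (0.69 − 0.38)^2.28 = 35.1 × 0.31^2.28 = 2.430 m³/s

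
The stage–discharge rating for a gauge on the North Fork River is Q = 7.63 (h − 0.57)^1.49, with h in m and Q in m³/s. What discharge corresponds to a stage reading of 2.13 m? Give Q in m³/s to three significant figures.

Q = 7.63 × (2.13 − 0.57)^1.49 = 7.63 × 1.56^1.49 = 14.80 m³/s

14.8 m³/s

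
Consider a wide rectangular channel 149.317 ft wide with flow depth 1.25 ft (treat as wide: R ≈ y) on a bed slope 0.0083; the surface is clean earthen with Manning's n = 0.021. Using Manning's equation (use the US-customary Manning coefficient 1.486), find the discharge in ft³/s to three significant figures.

1400 ft³/s

A = b·y = 149.317 × 1.25 = 186.6 ft²
Wide channel: R ≈ y = 1.25 ft
Q = (1.486/n)·A·R^(2/3)·S^(1/2) = (1.486/0.021) × 186.6 × 1.250^(2/3) × 0.0083^(1/2) = 1396 ft³/s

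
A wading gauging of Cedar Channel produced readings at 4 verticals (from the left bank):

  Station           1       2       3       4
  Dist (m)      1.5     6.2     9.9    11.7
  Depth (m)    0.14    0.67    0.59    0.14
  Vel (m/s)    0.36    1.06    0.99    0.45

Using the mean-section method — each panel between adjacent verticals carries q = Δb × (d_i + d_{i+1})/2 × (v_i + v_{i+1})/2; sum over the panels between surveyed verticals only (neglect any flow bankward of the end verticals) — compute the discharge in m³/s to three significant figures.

4.21 m³/s

Panel 1-2: Δb = 4.7 m, d̄ = (0.14+0.67)/2 = 0.405, v̄ = (0.36+1.06)/2 = 0.71 → q = 4.7×0.405×0.71 = 1.351 m³/s
Panel 2-3: Δb = 3.7 m, d̄ = (0.67+0.59)/2 = 0.63, v̄ = (1.06+0.99)/2 = 1.025 → q = 3.7×0.63×1.025 = 2.389 m³/s
Panel 3-4: Δb = 1.8 m, d̄ = (0.59+0.14)/2 = 0.365, v̄ = (0.99+0.45)/2 = 0.72 → q = 1.8×0.365×0.72 = 0.4730 m³/s
Q = Σ q = 4.214 m³/s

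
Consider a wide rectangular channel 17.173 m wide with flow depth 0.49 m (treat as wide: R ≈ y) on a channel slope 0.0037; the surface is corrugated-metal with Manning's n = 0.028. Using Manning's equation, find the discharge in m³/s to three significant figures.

11.4 m³/s

A = b·y = 17.173 × 0.49 = 8.415 m²
Wide channel: R ≈ y = 0.49 m
Q = (1/n)·A·R^(2/3)·S^(1/2) = (1/0.028) × 8.415 × 0.4900^(2/3) × 0.0037^(1/2) = 11.36 m³/s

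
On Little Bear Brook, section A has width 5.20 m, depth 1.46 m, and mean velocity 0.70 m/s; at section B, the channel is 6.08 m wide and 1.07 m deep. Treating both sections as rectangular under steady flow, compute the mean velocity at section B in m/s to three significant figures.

0.817 m/s

Q = A₁V₁ = (5.20×1.46) × 0.70 = 5.314 m³/s
A₂ = 6.08 × 1.07 = 6.506 m²
V₂ = Q/A₂ = 5.314/6.506 = 0.8169 m/s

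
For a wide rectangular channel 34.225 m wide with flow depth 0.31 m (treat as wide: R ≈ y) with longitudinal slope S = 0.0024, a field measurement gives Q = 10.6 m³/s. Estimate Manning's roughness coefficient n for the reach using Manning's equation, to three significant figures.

0.0225

A = b·y = 34.225 × 0.31 = 10.61 m²
Wide channel: R ≈ y = 0.31 m
n = (1/Q)·A·R^(2/3)·S^(1/2) = (1/10.6) × 10.61 × 0.4580 × 0.04899 = 0.02246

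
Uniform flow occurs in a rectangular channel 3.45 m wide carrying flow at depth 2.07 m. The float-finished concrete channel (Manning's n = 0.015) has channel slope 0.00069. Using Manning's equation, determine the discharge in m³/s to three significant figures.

12.0 m³/s

A = b·y = 3.45 × 2.07 = 7.142 m²
P = b + 2y = 3.45 + 2×2.07 = 7.590 m
R = A/P = 7.142/7.590 = 0.9409 m
Q = (1/n)·A·R^(2/3)·S^(1/2) = (1/0.015) × 7.142 × 0.9409^(2/3) × 0.00069^(1/2) = 12.01 m³/s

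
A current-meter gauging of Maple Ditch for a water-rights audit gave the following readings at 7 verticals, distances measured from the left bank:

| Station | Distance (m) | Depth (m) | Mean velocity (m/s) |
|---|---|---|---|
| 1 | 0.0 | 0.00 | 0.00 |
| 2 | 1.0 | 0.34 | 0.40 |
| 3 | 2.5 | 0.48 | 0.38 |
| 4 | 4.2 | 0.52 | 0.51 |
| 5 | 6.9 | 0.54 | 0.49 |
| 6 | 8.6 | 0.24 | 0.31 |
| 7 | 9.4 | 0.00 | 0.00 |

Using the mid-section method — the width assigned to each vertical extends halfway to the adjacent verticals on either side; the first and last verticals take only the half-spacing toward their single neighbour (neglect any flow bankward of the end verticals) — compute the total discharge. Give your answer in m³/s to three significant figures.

w_2 = (2.5 − 0.0)/2 = 1.25 m; q_2 = 0.40 × 0.34 × 1.25 = 0.1700 m³/s
w_3 = (4.2 − 1.0)/2 = 1.6 m; q_3 = 0.38 × 0.48 × 1.6 = 0.2918 m³/s
w_4 = (6.9 − 2.5)/2 = 2.2 m; q_4 = 0.51 × 0.52 × 2.2 = 0.5834 m³/s
w_5 = (8.6 − 4.2)/2 = 2.2 m; q_5 = 0.49 × 0.54 × 2.2 = 0.5821 m³/s
w_6 = (9.4 − 6.9)/2 = 1.25 m; q_6 = 0.31 × 0.24 × 1.25 = 0.09300 m³/s
Stations 1, 7 contribute zero (depth or velocity is 0).
Q = Σ qᵢ = 1.720 m³/s

1.72 m³/s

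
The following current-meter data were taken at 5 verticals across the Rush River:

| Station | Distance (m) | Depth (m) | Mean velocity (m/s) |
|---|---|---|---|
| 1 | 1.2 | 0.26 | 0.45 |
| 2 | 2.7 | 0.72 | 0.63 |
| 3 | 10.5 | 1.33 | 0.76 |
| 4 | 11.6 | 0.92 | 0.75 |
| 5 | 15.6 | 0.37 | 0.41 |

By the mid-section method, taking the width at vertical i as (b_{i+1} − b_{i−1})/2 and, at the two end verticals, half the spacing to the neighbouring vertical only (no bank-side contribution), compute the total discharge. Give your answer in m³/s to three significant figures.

w_1 = (2.7 − 1.2)/2 = 0.75 m; q_1 = 0.45 × 0.26 × 0.75 = 0.08775 m³/s
w_2 = (10.5 − 1.2)/2 = 4.65 m; q_2 = 0.63 × 0.72 × 4.65 = 2.109 m³/s
w_3 = (11.6 − 2.7)/2 = 4.45 m; q_3 = 0.76 × 1.33 × 4.45 = 4.498 m³/s
w_4 = (15.6 − 10.5)/2 = 2.55 m; q_4 = 0.75 × 0.92 × 2.55 = 1.760 m³/s
w_5 = (15.6 − 11.6)/2 = 2 m; q_5 = 0.41 × 0.37 × 2 = 0.3034 m³/s
Q = Σ qᵢ = 8.758 m³/s

8.76 m³/s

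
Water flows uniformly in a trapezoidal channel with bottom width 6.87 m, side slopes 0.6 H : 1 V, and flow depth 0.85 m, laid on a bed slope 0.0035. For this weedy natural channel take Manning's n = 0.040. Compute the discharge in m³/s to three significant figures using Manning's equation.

7.37 m³/s

A = (b + z·y)·y = (6.87 + 0.6×0.85)×0.85 = 6.273 m²
P = b + 2y√(1+z²) = 6.87 + 2×0.85×√(1+0.6²) = 8.853 m
R = A/P = 6.273/8.853 = 0.7086 m
Q = (1/n)·A·R^(2/3)·S^(1/2) = (1/0.040) × 6.273 × 0.7086^(2/3) × 0.0035^(1/2) = 7.374 m³/s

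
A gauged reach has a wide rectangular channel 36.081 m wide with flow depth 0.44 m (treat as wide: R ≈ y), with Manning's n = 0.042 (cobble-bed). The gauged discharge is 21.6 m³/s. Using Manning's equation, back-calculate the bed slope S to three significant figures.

A = b·y = 36.081 × 0.44 = 15.88 m²
Wide channel: R ≈ y = 0.44 m
S = (Q·n / (1·A·R^(2/3)))² = (21.6×0.042 / (1×15.88×0.5785))² = 0.009758

0.00976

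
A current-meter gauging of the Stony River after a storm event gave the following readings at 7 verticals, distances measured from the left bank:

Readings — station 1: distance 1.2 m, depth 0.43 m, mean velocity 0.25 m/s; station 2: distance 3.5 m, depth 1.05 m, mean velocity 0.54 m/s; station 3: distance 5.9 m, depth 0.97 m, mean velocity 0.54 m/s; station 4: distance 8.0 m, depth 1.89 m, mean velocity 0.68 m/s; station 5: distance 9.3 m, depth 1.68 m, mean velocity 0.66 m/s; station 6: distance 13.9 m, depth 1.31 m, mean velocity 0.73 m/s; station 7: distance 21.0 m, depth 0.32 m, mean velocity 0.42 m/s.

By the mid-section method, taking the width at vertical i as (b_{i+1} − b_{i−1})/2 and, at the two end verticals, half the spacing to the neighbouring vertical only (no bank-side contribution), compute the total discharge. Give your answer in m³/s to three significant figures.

14.2 m³/s

w_1 = (3.5 − 1.2)/2 = 1.15 m; q_1 = 0.25 × 0.43 × 1.15 = 0.1236 m³/s
w_2 = (5.9 − 1.2)/2 = 2.35 m; q_2 = 0.54 × 1.05 × 2.35 = 1.332 m³/s
w_3 = (8.0 − 3.5)/2 = 2.25 m; q_3 = 0.54 × 0.97 × 2.25 = 1.179 m³/s
w_4 = (9.3 − 5.9)/2 = 1.7 m; q_4 = 0.68 × 1.89 × 1.7 = 2.185 m³/s
w_5 = (13.9 − 8.0)/2 = 2.95 m; q_5 = 0.66 × 1.68 × 2.95 = 3.271 m³/s
w_6 = (21.0 − 9.3)/2 = 5.85 m; q_6 = 0.73 × 1.31 × 5.85 = 5.594 m³/s
w_7 = (21.0 − 13.9)/2 = 3.55 m; q_7 = 0.42 × 0.32 × 3.55 = 0.4771 m³/s
Q = Σ qᵢ = 14.16 m³/s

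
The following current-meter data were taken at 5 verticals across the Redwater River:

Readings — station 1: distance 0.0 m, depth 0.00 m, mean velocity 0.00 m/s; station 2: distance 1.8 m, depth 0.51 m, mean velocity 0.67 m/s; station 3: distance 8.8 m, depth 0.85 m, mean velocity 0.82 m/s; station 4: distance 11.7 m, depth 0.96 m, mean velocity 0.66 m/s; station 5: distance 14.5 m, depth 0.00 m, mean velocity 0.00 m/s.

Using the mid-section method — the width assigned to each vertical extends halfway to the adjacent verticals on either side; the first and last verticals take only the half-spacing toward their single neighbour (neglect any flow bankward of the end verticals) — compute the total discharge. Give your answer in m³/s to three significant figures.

w_2 = (8.8 − 0.0)/2 = 4.4 m; q_2 = 0.67 × 0.51 × 4.4 = 1.503 m³/s
w_3 = (11.7 − 1.8)/2 = 4.95 m; q_3 = 0.82 × 0.85 × 4.95 = 3.450 m³/s
w_4 = (14.5 − 8.8)/2 = 2.85 m; q_4 = 0.66 × 0.96 × 2.85 = 1.806 m³/s
Stations 1, 5 contribute zero (depth or velocity is 0).
Q = Σ qᵢ = 6.759 m³/s

6.76 m³/s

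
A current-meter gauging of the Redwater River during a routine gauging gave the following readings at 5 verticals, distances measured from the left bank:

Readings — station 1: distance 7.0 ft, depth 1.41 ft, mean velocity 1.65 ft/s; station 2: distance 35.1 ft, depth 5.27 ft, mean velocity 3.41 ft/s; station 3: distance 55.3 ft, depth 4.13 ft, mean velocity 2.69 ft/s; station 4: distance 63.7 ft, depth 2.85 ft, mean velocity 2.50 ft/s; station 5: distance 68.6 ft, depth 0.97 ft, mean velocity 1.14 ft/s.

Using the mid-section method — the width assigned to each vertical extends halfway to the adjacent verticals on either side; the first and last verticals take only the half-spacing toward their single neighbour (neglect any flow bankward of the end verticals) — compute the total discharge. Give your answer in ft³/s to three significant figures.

676 ft³/s

w_1 = (35.1 − 7.0)/2 = 14.05 ft; q_1 = 1.65 × 1.41 × 14.05 = 32.69 ft³/s
w_2 = (55.3 − 7.0)/2 = 24.15 ft; q_2 = 3.41 × 5.27 × 24.15 = 434.0 ft³/s
w_3 = (63.7 − 35.1)/2 = 14.3 ft; q_3 = 2.69 × 4.13 × 14.3 = 158.9 ft³/s
w_4 = (68.6 − 55.3)/2 = 6.65 ft; q_4 = 2.50 × 2.85 × 6.65 = 47.38 ft³/s
w_5 = (68.6 − 63.7)/2 = 2.45 ft; q_5 = 1.14 × 0.97 × 2.45 = 2.709 ft³/s
Q = Σ qᵢ = 675.6 ft³/s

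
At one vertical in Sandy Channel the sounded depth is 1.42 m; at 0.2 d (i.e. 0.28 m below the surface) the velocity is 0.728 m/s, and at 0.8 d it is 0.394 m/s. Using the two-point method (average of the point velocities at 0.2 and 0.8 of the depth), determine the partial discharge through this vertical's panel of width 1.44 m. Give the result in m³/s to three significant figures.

v̄ = (0.728 + 0.394) / 2 = 0.5610 m/s
q = v̄ × d × w = 0.5610 × 1.42 × 1.44 = 1.147 m³/s

1.15 m³/s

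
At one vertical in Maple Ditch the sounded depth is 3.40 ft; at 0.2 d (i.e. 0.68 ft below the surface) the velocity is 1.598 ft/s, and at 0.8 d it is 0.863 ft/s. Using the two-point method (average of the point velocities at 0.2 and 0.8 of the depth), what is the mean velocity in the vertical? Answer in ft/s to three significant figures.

v̄ = (1.598 + 0.863) / 2 = 1.231 ft/s

1.23 ft/s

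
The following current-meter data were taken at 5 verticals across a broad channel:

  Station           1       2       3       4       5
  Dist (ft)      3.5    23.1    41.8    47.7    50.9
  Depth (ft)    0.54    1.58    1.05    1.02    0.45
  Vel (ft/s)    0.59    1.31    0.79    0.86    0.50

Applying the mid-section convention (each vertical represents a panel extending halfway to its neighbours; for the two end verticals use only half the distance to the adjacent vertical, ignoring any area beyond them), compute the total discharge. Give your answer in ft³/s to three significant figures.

w_1 = (23.1 − 3.5)/2 = 9.8 ft; q_1 = 0.59 × 0.54 × 9.8 = 3.122 ft³/s
w_2 = (41.8 − 3.5)/2 = 19.15 ft; q_2 = 1.31 × 1.58 × 19.15 = 39.64 ft³/s
w_3 = (47.7 − 23.1)/2 = 12.3 ft; q_3 = 0.79 × 1.05 × 12.3 = 10.20 ft³/s
w_4 = (50.9 − 41.8)/2 = 4.55 ft; q_4 = 0.86 × 1.02 × 4.55 = 3.991 ft³/s
w_5 = (50.9 − 47.7)/2 = 1.6 ft; q_5 = 0.50 × 0.45 × 1.6 = 0.3600 ft³/s
Q = Σ qᵢ = 57.31 ft³/s

57.3 ft³/s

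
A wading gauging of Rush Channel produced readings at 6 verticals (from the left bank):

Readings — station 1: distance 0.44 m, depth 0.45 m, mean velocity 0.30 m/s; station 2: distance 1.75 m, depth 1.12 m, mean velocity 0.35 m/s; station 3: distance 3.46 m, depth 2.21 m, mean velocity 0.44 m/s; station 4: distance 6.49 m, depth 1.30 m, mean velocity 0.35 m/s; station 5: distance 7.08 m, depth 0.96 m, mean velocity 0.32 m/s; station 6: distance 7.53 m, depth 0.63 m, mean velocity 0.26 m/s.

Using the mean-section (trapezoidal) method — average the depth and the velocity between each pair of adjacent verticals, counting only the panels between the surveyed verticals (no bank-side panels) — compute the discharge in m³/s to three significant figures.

Panel 1-2: Δb = 1.31 m, d̄ = (0.45+1.12)/2 = 0.785, v̄ = (0.30+0.35)/2 = 0.325 → q = 1.31×0.785×0.325 = 0.3342 m³/s
Panel 2-3: Δb = 1.71 m, d̄ = (1.12+2.21)/2 = 1.665, v̄ = (0.35+0.44)/2 = 0.395 → q = 1.71×1.665×0.395 = 1.125 m³/s
Panel 3-4: Δb = 3.03 m, d̄ = (2.21+1.30)/2 = 1.755, v̄ = (0.44+0.35)/2 = 0.395 → q = 3.03×1.755×0.395 = 2.100 m³/s
Panel 4-5: Δb = 0.59 m, d̄ = (1.30+0.96)/2 = 1.13, v̄ = (0.35+0.32)/2 = 0.335 → q = 0.59×1.13×0.335 = 0.2233 m³/s
Panel 5-6: Δb = 0.45 m, d̄ = (0.96+0.63)/2 = 0.795, v̄ = (0.32+0.26)/2 = 0.29 → q = 0.45×0.795×0.29 = 0.1037 m³/s
Q = Σ q = 3.886 m³/s

3.89 m³/s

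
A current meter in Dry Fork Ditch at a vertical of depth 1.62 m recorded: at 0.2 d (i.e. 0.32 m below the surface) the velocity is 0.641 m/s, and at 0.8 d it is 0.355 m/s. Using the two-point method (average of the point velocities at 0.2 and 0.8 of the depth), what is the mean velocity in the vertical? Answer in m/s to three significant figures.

v̄ = (0.641 + 0.355) / 2 = 0.4980 m/s

0.498 m/s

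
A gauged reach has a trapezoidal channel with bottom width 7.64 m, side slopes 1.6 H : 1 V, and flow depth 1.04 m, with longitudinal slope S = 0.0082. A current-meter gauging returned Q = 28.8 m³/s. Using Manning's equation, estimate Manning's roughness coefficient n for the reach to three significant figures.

A = (b + z·y)·y = (7.64 + 1.6×1.04)×1.04 = 9.676 m²
P = b + 2y√(1+z²) = 7.64 + 2×1.04×√(1+1.6²) = 11.56 m
R = A/P = 9.676/11.56 = 0.8367 m
n = (1/Q)·A·R^(2/3)·S^(1/2) = (1/28.8) × 9.676 × 0.8879 × 0.09055 = 0.02701

0.0270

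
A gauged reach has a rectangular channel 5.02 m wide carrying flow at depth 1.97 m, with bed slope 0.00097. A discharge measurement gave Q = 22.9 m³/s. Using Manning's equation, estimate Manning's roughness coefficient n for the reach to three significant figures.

A = b·y = 5.02 × 1.97 = 9.889 m²
P = b + 2y = 5.02 + 2×1.97 = 8.960 m
R = A/P = 9.889/8.960 = 1.104 m
n = (1/Q)·A·R^(2/3)·S^(1/2) = (1/22.9) × 9.889 × 1.068 × 0.03114 = 0.01436

0.0144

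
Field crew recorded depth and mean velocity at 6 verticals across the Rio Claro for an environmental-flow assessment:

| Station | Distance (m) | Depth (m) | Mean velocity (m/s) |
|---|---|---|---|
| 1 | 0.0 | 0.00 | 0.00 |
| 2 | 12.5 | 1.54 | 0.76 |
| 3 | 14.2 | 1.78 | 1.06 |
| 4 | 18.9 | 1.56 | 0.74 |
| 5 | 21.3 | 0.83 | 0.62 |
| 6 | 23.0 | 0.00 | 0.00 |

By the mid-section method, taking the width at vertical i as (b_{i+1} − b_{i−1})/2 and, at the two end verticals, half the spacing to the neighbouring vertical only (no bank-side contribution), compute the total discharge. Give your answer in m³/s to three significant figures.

w_2 = (14.2 − 0.0)/2 = 7.1 m; q_2 = 0.76 × 1.54 × 7.1 = 8.310 m³/s
w_3 = (18.9 − 12.5)/2 = 3.2 m; q_3 = 1.06 × 1.78 × 3.2 = 6.038 m³/s
w_4 = (21.3 − 14.2)/2 = 3.55 m; q_4 = 0.74 × 1.56 × 3.55 = 4.098 m³/s
w_5 = (23.0 − 18.9)/2 = 2.05 m; q_5 = 0.62 × 0.83 × 2.05 = 1.055 m³/s
Stations 1, 6 contribute zero (depth or velocity is 0).
Q = Σ qᵢ = 19.50 m³/s

19.5 m³/s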